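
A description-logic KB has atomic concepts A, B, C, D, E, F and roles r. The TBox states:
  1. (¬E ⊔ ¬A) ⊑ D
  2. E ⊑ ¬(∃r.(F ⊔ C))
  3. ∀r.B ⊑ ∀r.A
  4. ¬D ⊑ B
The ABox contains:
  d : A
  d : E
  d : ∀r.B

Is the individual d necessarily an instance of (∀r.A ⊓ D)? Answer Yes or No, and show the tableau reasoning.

1. d : (∀r.A ⊓ D)?  L(d) = {A, E, ∀r.B} ∪ {(∃r.¬A ⊔ ¬D)}
   apply at d: E⊑¬(∃r.(F ⊔ C)); ∀r.B⊑∀r.A
   open: L(d) ⊇ {A, B, E, ¬D, ∀r.(¬F ⊓ ¬C), …} — d ∉ (∀r.A ⊓ D) possible
2. Hence d : (∀r.A ⊓ D): not entailed.

No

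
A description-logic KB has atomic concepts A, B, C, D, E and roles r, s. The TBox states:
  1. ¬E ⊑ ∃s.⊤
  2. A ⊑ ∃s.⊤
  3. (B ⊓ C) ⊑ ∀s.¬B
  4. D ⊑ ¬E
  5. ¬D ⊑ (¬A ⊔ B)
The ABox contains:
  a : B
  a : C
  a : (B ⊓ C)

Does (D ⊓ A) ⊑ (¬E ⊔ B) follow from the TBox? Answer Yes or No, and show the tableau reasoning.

Yes

1. (D ⊓ A) ⊑ (¬E ⊔ B)  ⇔  ((D ⊓ A) ⊓ (E ⊓ ¬B)) unsat w.r.t. T
   all branches close; clash {E, ¬E} at x₀
2. Hence (D ⊓ A) ⊑ (¬E ⊔ B): entailed.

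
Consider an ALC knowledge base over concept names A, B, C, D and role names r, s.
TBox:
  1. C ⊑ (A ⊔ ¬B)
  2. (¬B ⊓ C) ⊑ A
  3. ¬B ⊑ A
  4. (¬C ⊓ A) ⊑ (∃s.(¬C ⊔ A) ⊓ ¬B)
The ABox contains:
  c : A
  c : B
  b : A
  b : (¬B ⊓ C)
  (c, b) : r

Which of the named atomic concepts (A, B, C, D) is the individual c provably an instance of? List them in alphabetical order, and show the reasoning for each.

1. c : A?  L(c) = {A, B} ∪ {¬A}
   clash {A, ¬A} at c — c ∈ A
2. c : B?  L(c) = {A, B} ∪ {¬B}
   clash {B, ¬B} at c — c ∈ B
3. c : C?  L(c) = {A, B} ∪ {¬C}
   clash {B, ¬B} at c — c ∈ C
4. c : D?  L(c) = {A, B} ∪ {¬D}
   open: L(c) ⊇ {A, B, C, ¬D} — c ∉ D possible
5. Entailed for c: {A, B, C}

{A, B, C}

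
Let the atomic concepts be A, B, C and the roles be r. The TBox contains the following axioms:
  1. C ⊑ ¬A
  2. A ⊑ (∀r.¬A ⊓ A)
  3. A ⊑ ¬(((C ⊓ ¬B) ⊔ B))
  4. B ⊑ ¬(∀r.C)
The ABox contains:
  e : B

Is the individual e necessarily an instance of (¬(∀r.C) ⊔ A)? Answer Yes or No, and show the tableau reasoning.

1. e : (¬(∀r.C) ⊔ A)?  L(e) = {B} ∪ {(∀r.C ⊓ ¬A)}
   clash {C, ¬C} at an ∃-successor — e ∈ (¬(∀r.C) ⊔ A)
2. Hence e : (¬(∀r.C) ⊔ A): entailed.

Yes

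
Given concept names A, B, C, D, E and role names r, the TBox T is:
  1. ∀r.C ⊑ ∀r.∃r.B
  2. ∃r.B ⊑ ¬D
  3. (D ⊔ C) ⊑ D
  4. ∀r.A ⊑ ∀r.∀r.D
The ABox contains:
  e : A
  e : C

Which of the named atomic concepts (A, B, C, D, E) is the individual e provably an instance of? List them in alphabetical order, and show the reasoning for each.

{A, C, D}

1. e : A?  L(e) = {A, C} ∪ {¬A}
   clash {A, ¬A} at e — e ∈ A
2. e : B?  L(e) = {A, C} ∪ {¬B}
   open: L(e) ⊇ {A, C, D, ¬B, ∀r.¬B, …} (+ ∃-successors) — e ∉ B possible
3. e : C?  L(e) = {A, C} ∪ {¬C}
   clash {C, ¬C} at e — e ∈ C
4. e : D?  L(e) = {A, C} ∪ {¬D}
   clash {D, ¬D} at e — e ∈ D
5. e : E?  L(e) = {A, C} ∪ {¬E}
   open: L(e) ⊇ {A, C, D, ¬E, ∀r.¬B, …} (+ ∃-successors) — e ∉ E possible
6. Entailed for e: {A, C, D}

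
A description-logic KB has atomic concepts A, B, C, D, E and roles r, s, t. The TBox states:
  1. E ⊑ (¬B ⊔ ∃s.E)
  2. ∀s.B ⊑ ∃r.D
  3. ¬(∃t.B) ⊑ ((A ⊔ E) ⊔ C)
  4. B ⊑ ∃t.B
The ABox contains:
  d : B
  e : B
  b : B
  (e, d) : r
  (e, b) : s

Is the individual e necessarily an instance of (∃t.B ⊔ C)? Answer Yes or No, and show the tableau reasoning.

1. e : (∃t.B ⊔ C)?  L(e) = {B} ∪ {(∀t.¬B ⊓ ¬C)}
   clash {B, ¬B} at an ∃-successor — e ∈ (∃t.B ⊔ C)
2. Hence e : (∃t.B ⊔ C): entailed.

Yes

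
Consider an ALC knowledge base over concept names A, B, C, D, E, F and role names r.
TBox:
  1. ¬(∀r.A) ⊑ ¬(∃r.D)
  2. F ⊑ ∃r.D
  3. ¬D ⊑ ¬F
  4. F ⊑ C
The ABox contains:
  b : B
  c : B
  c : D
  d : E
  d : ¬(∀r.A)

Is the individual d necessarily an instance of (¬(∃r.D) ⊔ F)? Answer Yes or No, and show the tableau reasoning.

Yes

1. d : (¬(∃r.D) ⊔ F)?  L(d) = {E, ¬(∀r.A)} ∪ {(∃r.D ⊓ ¬F)}
   clash {D, ¬D} at an ∃-successor — d ∈ (¬(∃r.D) ⊔ F)
2. Hence d : (¬(∃r.D) ⊔ F): entailed.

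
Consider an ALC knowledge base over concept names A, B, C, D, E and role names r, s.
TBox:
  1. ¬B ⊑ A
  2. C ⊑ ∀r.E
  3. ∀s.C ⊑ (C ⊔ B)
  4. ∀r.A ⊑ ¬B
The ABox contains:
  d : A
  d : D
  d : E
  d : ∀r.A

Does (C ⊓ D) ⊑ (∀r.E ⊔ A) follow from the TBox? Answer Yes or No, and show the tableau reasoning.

1. (C ⊓ D) ⊑ (∀r.E ⊔ A)  ⇔  ((C ⊓ D) ⊓ (∃r.¬E ⊓ ¬A)) unsat w.r.t. T
   all branches close; clash {A, ¬A} at x₀
2. Hence (C ⊓ D) ⊑ (∀r.E ⊔ A): entailed.

Yes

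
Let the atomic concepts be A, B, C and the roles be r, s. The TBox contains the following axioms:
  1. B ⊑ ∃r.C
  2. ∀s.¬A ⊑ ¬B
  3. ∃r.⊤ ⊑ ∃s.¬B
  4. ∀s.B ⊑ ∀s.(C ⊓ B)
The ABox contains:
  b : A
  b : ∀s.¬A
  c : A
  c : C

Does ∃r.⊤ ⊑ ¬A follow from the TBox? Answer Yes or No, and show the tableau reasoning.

1. ∃r.⊤ ⊑ ¬A  ⇔  (∃r.⊤ ⊓ A) unsat w.r.t. T
   apply at x₀: ∃r.⊤⊑∃s.¬B
   open: L(x₀) ⊇ {A, ¬B, ∃r.⊤, ∃s.¬B} (+ ∃-successors)
2. Hence ∃r.⊤ ⊑ ¬A: not entailed.

No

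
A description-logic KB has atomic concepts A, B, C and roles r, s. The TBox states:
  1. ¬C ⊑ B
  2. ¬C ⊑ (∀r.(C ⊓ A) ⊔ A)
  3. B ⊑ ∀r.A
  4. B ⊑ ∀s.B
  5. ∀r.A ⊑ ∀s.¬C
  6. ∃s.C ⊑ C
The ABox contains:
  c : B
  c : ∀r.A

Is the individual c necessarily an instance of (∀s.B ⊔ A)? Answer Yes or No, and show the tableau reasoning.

Yes

1. c : (∀s.B ⊔ A)?  L(c) = {B, ∀r.A} ∪ {(∃s.¬B ⊓ ¬A)}
   clash {B, ¬B} at an ∃-successor — c ∈ (∀s.B ⊔ A)
2. Hence c : (∀s.B ⊔ A): entailed.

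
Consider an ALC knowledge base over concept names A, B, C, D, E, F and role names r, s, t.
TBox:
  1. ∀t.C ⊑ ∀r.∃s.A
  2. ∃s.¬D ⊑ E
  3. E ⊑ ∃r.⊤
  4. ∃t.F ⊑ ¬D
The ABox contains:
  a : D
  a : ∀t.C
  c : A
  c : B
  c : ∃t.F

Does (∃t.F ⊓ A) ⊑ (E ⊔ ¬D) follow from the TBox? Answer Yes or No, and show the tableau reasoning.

Yes

1. (∃t.F ⊓ A) ⊑ (E ⊔ ¬D)  ⇔  ((∃t.F ⊓ A) ⊓ (¬E ⊓ D)) unsat w.r.t. T
   all branches close; clash {E, ¬E} at x₀
2. Hence (∃t.F ⊓ A) ⊑ (E ⊔ ¬D): entailed.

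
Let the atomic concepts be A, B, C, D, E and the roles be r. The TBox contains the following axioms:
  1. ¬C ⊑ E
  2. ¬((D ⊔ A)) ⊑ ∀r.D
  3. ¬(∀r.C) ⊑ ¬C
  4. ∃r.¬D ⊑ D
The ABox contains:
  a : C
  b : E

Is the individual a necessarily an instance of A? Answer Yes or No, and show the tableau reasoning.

No

1. a : A?  L(a) = {C} ∪ {¬A}
   open: L(a) ⊇ {C, D, ¬A, ∀r.C} — a ∉ A possible
2. Hence a : A: not entailed.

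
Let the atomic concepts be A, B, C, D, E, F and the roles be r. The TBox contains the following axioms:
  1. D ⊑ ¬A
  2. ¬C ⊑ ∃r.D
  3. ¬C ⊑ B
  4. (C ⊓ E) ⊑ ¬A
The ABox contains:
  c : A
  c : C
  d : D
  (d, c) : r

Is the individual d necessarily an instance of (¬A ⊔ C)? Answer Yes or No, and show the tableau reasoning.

Yes

1. d : (¬A ⊔ C)?  L(d) = {D} ∪ {(A ⊓ ¬C)}
   clash {A, ¬A} at d — d ∈ (¬A ⊔ C)
2. Hence d : (¬A ⊔ C): entailed.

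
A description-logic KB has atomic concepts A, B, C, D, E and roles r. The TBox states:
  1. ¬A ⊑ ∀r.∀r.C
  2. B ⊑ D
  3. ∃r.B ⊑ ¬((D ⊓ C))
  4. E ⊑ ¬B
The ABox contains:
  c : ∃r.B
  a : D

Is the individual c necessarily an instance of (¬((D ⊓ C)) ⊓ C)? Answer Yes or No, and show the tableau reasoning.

1. c : (¬((D ⊓ C)) ⊓ C)?  L(c) = {∃r.B} ∪ {((D ⊓ C) ⊔ ¬C)}
   apply at c: ∃r.B⊑¬((D ⊓ C))
   open: L(c) ⊇ {A, ¬B, ¬C, ∃r.B} (+ ∃-successors) — c ∉ (¬((D ⊓ C)) ⊓ C) possible
2. Hence c : (¬((D ⊓ C)) ⊓ C): not entailed.

No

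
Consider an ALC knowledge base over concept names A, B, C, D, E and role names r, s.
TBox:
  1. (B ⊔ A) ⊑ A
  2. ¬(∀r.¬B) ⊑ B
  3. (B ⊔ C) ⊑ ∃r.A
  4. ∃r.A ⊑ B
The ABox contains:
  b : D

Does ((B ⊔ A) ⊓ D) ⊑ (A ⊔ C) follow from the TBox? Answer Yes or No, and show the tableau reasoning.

1. ((B ⊔ A) ⊓ D) ⊑ (A ⊔ C)  ⇔  (((B ⊔ A) ⊓ D) ⊓ (¬A ⊓ ¬C)) unsat w.r.t. T
   all branches close; clash {A, ¬A} at x₀
2. Hence ((B ⊔ A) ⊓ D) ⊑ (A ⊔ C): entailed.

Yes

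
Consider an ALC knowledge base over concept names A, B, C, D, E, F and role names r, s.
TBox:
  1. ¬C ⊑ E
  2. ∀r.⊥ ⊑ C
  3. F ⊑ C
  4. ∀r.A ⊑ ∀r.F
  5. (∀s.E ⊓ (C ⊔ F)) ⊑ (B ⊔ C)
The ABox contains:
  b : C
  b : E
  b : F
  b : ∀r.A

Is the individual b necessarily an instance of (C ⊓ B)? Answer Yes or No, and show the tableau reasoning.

1. b : (C ⊓ B)?  L(b) = {C, E, F, ∀r.A} ∪ {(¬C ⊔ ¬B)}
   apply at b: ∀r.A⊑∀r.F
   open: L(b) ⊇ {C, E, F, ¬B, ∀r.A, …} (+ ∃-successors) — b ∉ (C ⊓ B) possible
2. Hence b : (C ⊓ B): not entailed.

No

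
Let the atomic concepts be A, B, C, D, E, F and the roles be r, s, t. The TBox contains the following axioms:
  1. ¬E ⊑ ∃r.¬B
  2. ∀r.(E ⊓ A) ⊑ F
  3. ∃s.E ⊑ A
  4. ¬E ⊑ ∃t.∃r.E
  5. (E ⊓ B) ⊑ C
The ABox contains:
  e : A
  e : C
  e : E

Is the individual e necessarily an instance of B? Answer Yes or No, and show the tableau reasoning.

1. e : B?  L(e) = {A, C, E} ∪ {¬B}
   open: L(e) ⊇ {A, C, E, ¬B, ∃r.(¬E ⊔ ¬A)} (+ ∃-successors) — e ∉ B possible
2. Hence e : B: not entailed.

No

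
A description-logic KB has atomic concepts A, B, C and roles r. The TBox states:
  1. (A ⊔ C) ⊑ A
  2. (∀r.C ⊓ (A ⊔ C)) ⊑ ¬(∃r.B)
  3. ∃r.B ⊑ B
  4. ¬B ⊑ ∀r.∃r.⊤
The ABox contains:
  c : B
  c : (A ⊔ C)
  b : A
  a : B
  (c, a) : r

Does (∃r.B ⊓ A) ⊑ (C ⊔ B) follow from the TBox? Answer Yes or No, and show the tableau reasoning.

1. (∃r.B ⊓ A) ⊑ (C ⊔ B)  ⇔  ((∃r.B ⊓ A) ⊓ (¬C ⊓ ¬B)) unsat w.r.t. T
   all branches close; clash {B, ¬B} at x₀
2. Hence (∃r.B ⊓ A) ⊑ (C ⊔ B): entailed.

Yes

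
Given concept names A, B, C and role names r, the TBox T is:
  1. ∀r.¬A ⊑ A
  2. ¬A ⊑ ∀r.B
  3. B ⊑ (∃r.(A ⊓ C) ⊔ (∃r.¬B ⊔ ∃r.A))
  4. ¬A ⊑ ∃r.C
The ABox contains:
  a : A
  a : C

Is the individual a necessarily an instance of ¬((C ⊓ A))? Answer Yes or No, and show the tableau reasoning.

No

1. a : ¬((C ⊓ A))?  L(a) = {A, C} ∪ {(C ⊓ A)}
   open: L(a) ⊇ {A, C, ¬B} — a ∉ ¬((C ⊓ A)) possible
2. Hence a : ¬((C ⊓ A)): not entailed.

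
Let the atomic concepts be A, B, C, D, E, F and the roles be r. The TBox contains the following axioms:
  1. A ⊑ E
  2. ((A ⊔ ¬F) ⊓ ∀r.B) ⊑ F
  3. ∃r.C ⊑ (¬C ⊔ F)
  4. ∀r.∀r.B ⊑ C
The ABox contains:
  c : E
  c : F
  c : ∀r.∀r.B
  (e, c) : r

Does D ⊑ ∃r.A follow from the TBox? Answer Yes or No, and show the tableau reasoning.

1. D ⊑ ∃r.A  ⇔  (D ⊓ ∀r.¬A) unsat w.r.t. T
   open: L(x₀) ⊇ {D, F, ¬A, ∀r.¬A, ∀r.¬C, …} (+ ∃-successors)
2. Hence D ⊑ ∃r.A: not entailed.

No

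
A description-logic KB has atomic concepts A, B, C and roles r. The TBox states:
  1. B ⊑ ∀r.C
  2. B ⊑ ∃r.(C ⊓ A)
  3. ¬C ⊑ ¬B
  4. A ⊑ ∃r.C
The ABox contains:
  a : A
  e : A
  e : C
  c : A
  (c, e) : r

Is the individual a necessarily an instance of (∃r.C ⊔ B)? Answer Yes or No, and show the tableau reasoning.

Yes

1. a : (∃r.C ⊔ B)?  L(a) = {A} ∪ {(∀r.¬C ⊓ ¬B)}
   clash {C, ¬C} at an ∃-successor — a ∈ (∃r.C ⊔ B)
2. Hence a : (∃r.C ⊔ B): entailed.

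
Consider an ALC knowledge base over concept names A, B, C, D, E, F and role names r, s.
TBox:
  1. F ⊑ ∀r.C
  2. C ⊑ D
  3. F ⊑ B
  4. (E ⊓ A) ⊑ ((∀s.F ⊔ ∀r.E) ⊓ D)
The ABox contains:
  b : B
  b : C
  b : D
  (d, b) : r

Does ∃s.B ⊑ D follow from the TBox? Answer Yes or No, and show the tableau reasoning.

1. ∃s.B ⊑ D  ⇔  (∃s.B ⊓ ¬D) unsat w.r.t. T
   open: L(x₀) ⊇ {¬C, ¬D, ¬E, ¬F, ∃s.B} (+ ∃-successors)
2. Hence ∃s.B ⊑ D: not entailed.

No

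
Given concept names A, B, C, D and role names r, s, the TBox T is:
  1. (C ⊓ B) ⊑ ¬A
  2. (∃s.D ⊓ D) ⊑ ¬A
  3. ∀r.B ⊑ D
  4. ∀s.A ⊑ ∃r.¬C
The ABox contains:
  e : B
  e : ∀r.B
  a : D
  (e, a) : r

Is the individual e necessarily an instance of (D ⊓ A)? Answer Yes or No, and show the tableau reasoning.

1. e : (D ⊓ A)?  L(e) = {B, ∀r.B} ∪ {(¬D ⊔ ¬A)}
   apply at e: ∀r.B⊑D
   open: L(e) ⊇ {B, D, ¬A, ∀r.B, ∃s.¬A} (+ ∃-successors) — e ∉ (D ⊓ A) possible
2. Hence e : (D ⊓ A): not entailed.

No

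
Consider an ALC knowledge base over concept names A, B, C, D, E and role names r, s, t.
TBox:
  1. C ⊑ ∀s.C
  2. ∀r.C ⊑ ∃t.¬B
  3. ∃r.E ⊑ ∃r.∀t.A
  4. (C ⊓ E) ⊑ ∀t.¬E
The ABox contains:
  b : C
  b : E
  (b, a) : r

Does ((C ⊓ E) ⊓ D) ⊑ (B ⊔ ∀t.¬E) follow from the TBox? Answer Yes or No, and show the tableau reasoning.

Yes

1. ((C ⊓ E) ⊓ D) ⊑ (B ⊔ ∀t.¬E)  ⇔  (((C ⊓ E) ⊓ D) ⊓ (¬B ⊓ ∃t.E)) unsat w.r.t. T
   all branches close; clash {E, ¬E} at an ∃-successor
2. Hence ((C ⊓ E) ⊓ D) ⊑ (B ⊔ ∀t.¬E): entailed.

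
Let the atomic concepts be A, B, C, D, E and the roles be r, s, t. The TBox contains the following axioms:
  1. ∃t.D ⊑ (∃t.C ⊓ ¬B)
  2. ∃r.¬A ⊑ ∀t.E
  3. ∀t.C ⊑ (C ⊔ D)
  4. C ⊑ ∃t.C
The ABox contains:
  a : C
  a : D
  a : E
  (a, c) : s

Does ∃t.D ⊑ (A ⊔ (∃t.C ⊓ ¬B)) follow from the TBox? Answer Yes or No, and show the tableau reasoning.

Yes

1. ∃t.D ⊑ (A ⊔ (∃t.C ⊓ ¬B))  ⇔  (∃t.D ⊓ (¬A ⊓ (∀t.¬C ⊔ B))) unsat w.r.t. T
   all branches close; clash {B, ¬B} at x₀
2. Hence ∃t.D ⊑ (A ⊔ (∃t.C ⊓ ¬B)): entailed.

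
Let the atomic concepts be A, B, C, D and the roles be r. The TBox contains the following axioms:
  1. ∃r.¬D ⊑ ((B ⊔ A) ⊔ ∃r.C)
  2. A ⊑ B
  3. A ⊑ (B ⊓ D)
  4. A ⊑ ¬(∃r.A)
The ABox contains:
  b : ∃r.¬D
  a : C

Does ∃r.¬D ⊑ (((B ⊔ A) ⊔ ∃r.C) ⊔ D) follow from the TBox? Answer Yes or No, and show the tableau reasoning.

Yes

1. ∃r.¬D ⊑ (((B ⊔ A) ⊔ ∃r.C) ⊔ D)  ⇔  (∃r.¬D ⊓ (((¬B ⊓ ¬A) ⊓ ∀r.¬C) ⊓ ¬D)) unsat w.r.t. T
   all branches close; clash {C, ¬C} at an ∃-successor
2. Hence ∃r.¬D ⊑ (((B ⊔ A) ⊔ ∃r.C) ⊔ D): entailed.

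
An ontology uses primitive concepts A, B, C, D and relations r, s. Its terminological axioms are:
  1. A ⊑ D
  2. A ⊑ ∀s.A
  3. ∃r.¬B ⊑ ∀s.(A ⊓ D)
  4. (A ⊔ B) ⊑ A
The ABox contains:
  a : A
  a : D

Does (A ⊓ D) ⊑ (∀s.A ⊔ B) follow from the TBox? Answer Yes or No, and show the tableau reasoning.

Yes

1. (A ⊓ D) ⊑ (∀s.A ⊔ B)  ⇔  ((A ⊓ D) ⊓ (∃s.¬A ⊓ ¬B)) unsat w.r.t. T
   all branches close; clash {A, ¬A} at an ∃-successor
2. Hence (A ⊓ D) ⊑ (∀s.A ⊔ B): entailed.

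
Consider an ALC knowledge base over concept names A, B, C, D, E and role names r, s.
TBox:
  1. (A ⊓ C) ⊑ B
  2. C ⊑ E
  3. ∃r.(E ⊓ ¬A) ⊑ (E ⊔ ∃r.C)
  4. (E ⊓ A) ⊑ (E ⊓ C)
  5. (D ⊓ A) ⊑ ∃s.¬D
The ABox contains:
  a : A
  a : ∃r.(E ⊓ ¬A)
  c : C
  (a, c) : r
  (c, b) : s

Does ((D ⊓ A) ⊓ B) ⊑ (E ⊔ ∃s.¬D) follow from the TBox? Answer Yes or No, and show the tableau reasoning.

Yes

1. ((D ⊓ A) ⊓ B) ⊑ (E ⊔ ∃s.¬D)  ⇔  (((D ⊓ A) ⊓ B) ⊓ (¬E ⊓ ∀s.D)) unsat w.r.t. T
   all branches close; clash {E, ¬E} at x₀
2. Hence ((D ⊓ A) ⊓ B) ⊑ (E ⊔ ∃s.¬D): entailed.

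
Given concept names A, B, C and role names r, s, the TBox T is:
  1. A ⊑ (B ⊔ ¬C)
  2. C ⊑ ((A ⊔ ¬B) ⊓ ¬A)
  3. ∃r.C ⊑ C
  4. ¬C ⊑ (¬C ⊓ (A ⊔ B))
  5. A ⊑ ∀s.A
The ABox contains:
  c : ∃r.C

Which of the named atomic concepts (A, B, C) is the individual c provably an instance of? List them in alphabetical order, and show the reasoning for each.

1. c : A?  L(c) = {∃r.C} ∪ {¬A}
   apply at c: ∃r.C⊑C
   open: L(c) ⊇ {C, ¬A, ¬B, ∃r.C} (+ ∃-successors) — c ∉ A possible
2. c : B?  L(c) = {∃r.C} ∪ {¬B}
   apply at c: ∃r.C⊑C
   open: L(c) ⊇ {C, ¬A, ¬B, ∃r.C} (+ ∃-successors) — c ∉ B possible
3. c : C?  L(c) = {∃r.C} ∪ {¬C}
   clash {C, ¬C} at c — c ∈ C
4. Entailed for c: {C}

{C}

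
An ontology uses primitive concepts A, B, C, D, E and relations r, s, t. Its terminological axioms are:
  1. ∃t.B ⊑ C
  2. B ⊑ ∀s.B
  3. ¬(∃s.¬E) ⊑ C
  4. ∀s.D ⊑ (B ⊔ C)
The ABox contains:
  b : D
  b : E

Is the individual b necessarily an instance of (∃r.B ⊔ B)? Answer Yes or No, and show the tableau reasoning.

No

1. b : (∃r.B ⊔ B)?  L(b) = {D, E} ∪ {(∀r.¬B ⊓ ¬B)}
   open: L(b) ⊇ {D, E, ¬B, ∀r.¬B, ∀t.¬B, …} (+ ∃-successors) — b ∉ (∃r.B ⊔ B) possible
2. Hence b : (∃r.B ⊔ B): not entailed.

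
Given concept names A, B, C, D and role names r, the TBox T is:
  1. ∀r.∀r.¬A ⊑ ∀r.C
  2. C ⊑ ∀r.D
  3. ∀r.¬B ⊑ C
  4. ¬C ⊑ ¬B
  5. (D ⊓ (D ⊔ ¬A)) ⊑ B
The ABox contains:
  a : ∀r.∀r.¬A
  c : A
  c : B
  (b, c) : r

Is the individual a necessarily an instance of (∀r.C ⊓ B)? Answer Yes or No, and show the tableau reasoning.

1. a : (∀r.C ⊓ B)?  L(a) = {∀r.∀r.¬A} ∪ {(∃r.¬C ⊔ ¬B)}
   apply at a: ∀r.∀r.¬A⊑∀r.C
   open: L(a) ⊇ {C, ¬B, ¬D, ∀r.C, ∀r.D, …} — a ∉ (∀r.C ⊓ B) possible
2. Hence a : (∀r.C ⊓ B): not entailed.

No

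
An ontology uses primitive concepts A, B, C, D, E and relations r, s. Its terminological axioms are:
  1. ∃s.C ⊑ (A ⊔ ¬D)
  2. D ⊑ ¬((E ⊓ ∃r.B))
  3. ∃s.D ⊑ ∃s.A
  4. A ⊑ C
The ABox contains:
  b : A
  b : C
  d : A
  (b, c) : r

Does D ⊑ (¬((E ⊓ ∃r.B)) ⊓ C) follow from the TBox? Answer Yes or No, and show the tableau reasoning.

1. D ⊑ (¬((E ⊓ ∃r.B)) ⊓ C)  ⇔  (D ⊓ ((E ⊓ ∃r.B) ⊔ ¬C)) unsat w.r.t. T
   apply at x₀: D⊑¬((E ⊓ ∃r.B))
   open: L(x₀) ⊇ {D, ¬A, ¬C, ¬E, ∀s.¬C, …}
2. Hence D ⊑ (¬((E ⊓ ∃r.B)) ⊓ C): not entailed.

No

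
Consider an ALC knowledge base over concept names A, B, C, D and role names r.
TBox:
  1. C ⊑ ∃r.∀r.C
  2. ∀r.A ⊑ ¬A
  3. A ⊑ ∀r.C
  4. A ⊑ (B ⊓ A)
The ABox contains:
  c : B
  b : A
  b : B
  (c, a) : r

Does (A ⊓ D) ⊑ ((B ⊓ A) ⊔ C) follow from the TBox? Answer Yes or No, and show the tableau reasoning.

1. (A ⊓ D) ⊑ ((B ⊓ A) ⊔ C)  ⇔  ((A ⊓ D) ⊓ ((¬B ⊔ ¬A) ⊓ ¬C)) unsat w.r.t. T
   all branches close; clash {A, ¬A} at x₀
2. Hence (A ⊓ D) ⊑ ((B ⊓ A) ⊔ C): entailed.

Yes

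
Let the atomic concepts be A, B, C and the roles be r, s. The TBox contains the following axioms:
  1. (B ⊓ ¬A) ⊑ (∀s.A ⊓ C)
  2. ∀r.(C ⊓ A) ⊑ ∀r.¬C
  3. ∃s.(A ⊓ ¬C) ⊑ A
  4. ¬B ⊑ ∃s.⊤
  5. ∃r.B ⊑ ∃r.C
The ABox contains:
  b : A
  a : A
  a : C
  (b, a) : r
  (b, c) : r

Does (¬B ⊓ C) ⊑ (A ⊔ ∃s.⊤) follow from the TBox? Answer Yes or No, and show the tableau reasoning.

Yes

1. (¬B ⊓ C) ⊑ (A ⊔ ∃s.⊤)  ⇔  ((¬B ⊓ C) ⊓ (¬A ⊓ ∀s.⊥)) unsat w.r.t. T
   all branches close; clash {A, ¬A} at x₀
2. Hence (¬B ⊓ C) ⊑ (A ⊔ ∃s.⊤): entailed.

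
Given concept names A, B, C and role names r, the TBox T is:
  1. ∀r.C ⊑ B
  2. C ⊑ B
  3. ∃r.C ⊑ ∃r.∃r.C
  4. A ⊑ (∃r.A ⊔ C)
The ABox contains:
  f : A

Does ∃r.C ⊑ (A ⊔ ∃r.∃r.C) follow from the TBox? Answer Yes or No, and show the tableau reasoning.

1. ∃r.C ⊑ (A ⊔ ∃r.∃r.C)  ⇔  (∃r.C ⊓ (¬A ⊓ ∀r.∀r.¬C)) unsat w.r.t. T
   all branches close; clash {C, ¬C} at an ∃-successor
2. Hence ∃r.C ⊑ (A ⊔ ∃r.∃r.C): entailed.

Yes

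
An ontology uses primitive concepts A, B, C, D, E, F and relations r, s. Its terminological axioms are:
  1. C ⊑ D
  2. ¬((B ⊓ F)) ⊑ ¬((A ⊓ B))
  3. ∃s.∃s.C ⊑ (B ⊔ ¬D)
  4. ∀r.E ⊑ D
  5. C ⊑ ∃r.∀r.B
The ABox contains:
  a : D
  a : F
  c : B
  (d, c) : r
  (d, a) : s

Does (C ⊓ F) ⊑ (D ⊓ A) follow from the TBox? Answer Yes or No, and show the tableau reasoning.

1. (C ⊓ F) ⊑ (D ⊓ A)  ⇔  ((C ⊓ F) ⊓ (¬D ⊔ ¬A)) unsat w.r.t. T
   apply at x₀: C⊑D; C⊑∃r.∀r.B
   open: L(x₀) ⊇ {B, C, D, F, ¬A, …} (+ ∃-successors)
2. Hence (C ⊓ F) ⊑ (D ⊓ A): not entailed.

No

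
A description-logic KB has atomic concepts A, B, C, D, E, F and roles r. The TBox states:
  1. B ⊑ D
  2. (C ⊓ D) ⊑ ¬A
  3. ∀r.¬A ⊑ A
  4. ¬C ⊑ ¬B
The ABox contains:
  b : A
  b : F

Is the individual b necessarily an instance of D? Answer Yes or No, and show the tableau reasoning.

1. b : D?  L(b) = {A, F} ∪ {¬D}
   open: L(b) ⊇ {A, C, F, ¬B, ¬D} — b ∉ D possible
2. Hence b : D: not entailed.

No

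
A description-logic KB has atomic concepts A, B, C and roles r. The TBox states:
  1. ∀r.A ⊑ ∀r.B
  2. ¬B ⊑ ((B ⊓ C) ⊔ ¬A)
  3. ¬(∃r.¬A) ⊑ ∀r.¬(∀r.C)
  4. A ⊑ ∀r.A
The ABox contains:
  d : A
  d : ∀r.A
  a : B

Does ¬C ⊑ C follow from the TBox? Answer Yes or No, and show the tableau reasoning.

No

1. ¬C ⊑ C  ⇔  (¬C ⊓ ¬C) unsat w.r.t. T
   open: L(x₀) ⊇ {B, ¬A, ¬C, ∃r.¬A} (+ ∃-successors)
2. Hence ¬C ⊑ C: not entailed.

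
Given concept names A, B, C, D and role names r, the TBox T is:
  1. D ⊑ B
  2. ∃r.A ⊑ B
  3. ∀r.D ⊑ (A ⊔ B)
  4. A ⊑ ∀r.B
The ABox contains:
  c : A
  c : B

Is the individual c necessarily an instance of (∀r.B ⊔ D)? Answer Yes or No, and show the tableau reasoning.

1. c : (∀r.B ⊔ D)?  L(c) = {A, B} ∪ {(∃r.¬B ⊓ ¬D)}
   clash {B, ¬B} at an ∃-successor — c ∈ (∀r.B ⊔ D)
2. Hence c : (∀r.B ⊔ D): entailed.

Yes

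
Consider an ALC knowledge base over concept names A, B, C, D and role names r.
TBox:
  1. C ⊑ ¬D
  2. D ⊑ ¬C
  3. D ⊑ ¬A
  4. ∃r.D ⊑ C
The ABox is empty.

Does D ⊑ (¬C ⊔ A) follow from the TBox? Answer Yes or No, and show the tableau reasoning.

Yes

1. D ⊑ (¬C ⊔ A)  ⇔  (D ⊓ (C ⊓ ¬A)) unsat w.r.t. T
   all branches close; clash {D, ¬D} at x₀
2. Hence D ⊑ (¬C ⊔ A): entailed.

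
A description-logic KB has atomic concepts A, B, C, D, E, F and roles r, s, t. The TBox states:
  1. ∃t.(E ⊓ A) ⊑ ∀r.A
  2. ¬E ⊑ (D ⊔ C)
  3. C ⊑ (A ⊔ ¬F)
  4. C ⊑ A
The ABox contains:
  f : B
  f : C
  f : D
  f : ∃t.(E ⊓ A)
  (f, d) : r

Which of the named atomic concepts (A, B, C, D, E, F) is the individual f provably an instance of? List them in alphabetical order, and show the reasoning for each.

{A, B, C, D}

1. f : A?  L(f) = {B, C, D, ∃t.(E ⊓ A)} ∪ {¬A}
   clash {A, ¬A} at f — f ∈ A
2. f : B?  L(f) = {B, C, D, ∃t.(E ⊓ A)} ∪ {¬B}
   clash {B, ¬B} at f — f ∈ B
3. f : C?  L(f) = {B, C, D, ∃t.(E ⊓ A)} ∪ {¬C}
   clash {C, ¬C} at f — f ∈ C
4. f : D?  L(f) = {B, C, D, ∃t.(E ⊓ A)} ∪ {¬D}
   clash {D, ¬D} at f — f ∈ D
5. f : E?  L(f) = {B, C, D, ∃t.(E ⊓ A)} ∪ {¬E}
   apply at f: ∃t.(E ⊓ A)⊑∀r.A; ¬E⊑(D ⊔ C); C⊑(A ⊔ ¬F)
   open: L(f) ⊇ {A, B, C, D, ¬E, …} (+ ∃-successors) — f ∉ E possible
6. f : F?  L(f) = {B, C, D, ∃t.(E ⊓ A)} ∪ {¬F}
   apply at f: ∃t.(E ⊓ A)⊑∀r.A; C⊑(A ⊔ ¬F); C⊑A
   open: L(f) ⊇ {A, B, C, D, E, …} (+ ∃-successors) — f ∉ F possible
7. Entailed for f: {A, B, C, D}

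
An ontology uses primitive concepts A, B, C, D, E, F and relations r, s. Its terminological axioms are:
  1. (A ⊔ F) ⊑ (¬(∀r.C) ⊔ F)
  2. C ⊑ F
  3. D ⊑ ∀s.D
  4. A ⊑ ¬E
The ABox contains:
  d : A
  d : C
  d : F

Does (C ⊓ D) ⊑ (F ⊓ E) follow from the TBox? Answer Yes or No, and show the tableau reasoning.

No

1. (C ⊓ D) ⊑ (F ⊓ E)  ⇔  ((C ⊓ D) ⊓ (¬F ⊔ ¬E)) unsat w.r.t. T
   apply at x₀: C⊑F; D⊑∀s.D
   open: L(x₀) ⊇ {C, D, F, ¬A, ¬E, …}
2. Hence (C ⊓ D) ⊑ (F ⊓ E): not entailed.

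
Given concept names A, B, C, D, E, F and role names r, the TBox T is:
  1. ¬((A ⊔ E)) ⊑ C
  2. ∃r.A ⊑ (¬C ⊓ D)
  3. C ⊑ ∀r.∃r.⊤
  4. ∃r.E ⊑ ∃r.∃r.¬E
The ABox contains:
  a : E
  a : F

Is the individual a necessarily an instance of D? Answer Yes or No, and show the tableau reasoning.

1. a : D?  L(a) = {E, F} ∪ {¬D}
   open: L(a) ⊇ {E, F, ¬C, ¬D, ∀r.¬A, …} — a ∉ D possible
2. Hence a : D: not entailed.

No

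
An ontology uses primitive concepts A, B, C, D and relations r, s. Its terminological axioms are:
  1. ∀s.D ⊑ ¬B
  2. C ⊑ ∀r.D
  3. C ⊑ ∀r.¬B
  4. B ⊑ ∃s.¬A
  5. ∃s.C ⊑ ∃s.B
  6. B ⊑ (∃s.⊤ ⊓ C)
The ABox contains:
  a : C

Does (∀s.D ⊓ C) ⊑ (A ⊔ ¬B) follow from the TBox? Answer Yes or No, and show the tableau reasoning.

Yes

1. (∀s.D ⊓ C) ⊑ (A ⊔ ¬B)  ⇔  ((∀s.D ⊓ C) ⊓ (¬A ⊓ B)) unsat w.r.t. T
   all branches close; clash {B, ¬B} at x₀
2. Hence (∀s.D ⊓ C) ⊑ (A ⊔ ¬B): entailed.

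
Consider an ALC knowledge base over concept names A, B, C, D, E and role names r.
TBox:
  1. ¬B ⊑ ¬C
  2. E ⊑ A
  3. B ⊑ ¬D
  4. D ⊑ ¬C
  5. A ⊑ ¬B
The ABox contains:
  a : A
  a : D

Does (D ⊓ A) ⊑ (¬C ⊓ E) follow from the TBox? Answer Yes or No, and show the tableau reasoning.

No

1. (D ⊓ A) ⊑ (¬C ⊓ E)  ⇔  ((D ⊓ A) ⊓ (C ⊔ ¬E)) unsat w.r.t. T
   apply at x₀: D⊑¬C; A⊑¬B
   open: L(x₀) ⊇ {A, D, ¬B, ¬C, ¬E}
2. Hence (D ⊓ A) ⊑ (¬C ⊓ E): not entailed.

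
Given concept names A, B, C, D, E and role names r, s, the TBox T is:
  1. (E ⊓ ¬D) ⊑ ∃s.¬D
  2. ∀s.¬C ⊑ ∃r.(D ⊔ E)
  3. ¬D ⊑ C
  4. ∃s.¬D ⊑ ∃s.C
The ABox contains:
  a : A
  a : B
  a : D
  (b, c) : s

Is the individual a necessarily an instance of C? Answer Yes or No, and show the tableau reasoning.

1. a : C?  L(a) = {A, B, D} ∪ {¬C}
   open: L(a) ⊇ {A, B, D, ¬C, ∀s.D, …} (+ ∃-successors) — a ∉ C possible
2. Hence a : C: not entailed.

No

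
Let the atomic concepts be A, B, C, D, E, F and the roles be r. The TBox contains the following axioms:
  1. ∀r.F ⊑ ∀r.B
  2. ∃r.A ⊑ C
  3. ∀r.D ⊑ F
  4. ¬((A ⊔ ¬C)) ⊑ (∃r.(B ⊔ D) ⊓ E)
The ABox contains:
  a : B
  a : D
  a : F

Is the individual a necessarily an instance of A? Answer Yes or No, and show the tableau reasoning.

No

1. a : A?  L(a) = {B, D, F} ∪ {¬A}
   open: L(a) ⊇ {B, D, F, ¬A, ¬C, …} (+ ∃-successors) — a ∉ A possible
2. Hence a : A: not entailed.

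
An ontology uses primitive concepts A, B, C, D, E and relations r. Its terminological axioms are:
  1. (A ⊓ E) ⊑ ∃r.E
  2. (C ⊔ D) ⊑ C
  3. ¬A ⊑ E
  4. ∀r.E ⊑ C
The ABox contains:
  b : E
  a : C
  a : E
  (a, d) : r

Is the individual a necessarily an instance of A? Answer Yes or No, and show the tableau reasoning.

No

1. a : A?  L(a) = {C, E} ∪ {¬A}
   open: L(a) ⊇ {C, E, ¬A} — a ∉ A possible
2. Hence a : A: not entailed.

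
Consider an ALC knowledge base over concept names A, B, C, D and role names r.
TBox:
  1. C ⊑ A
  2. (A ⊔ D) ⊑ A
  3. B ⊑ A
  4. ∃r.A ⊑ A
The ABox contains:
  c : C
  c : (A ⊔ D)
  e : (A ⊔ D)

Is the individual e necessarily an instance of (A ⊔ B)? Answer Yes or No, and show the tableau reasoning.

1. e : (A ⊔ B)?  L(e) = {(A ⊔ D)} ∪ {(¬A ⊓ ¬B)}
   clash {A, ¬A} at e — e ∈ (A ⊔ B)
2. Hence e : (A ⊔ B): entailed.

Yes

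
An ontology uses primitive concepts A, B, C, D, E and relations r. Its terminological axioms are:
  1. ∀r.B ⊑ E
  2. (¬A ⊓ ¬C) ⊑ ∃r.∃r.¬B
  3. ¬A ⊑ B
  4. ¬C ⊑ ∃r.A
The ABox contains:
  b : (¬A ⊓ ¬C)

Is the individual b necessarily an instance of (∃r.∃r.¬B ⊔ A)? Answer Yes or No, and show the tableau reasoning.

Yes

1. b : (∃r.∃r.¬B ⊔ A)?  L(b) = {(¬A ⊓ ¬C)} ∪ {(∀r.∀r.B ⊓ ¬A)}
   clash {B, ¬B} at an ∃-successor — b ∈ (∃r.∃r.¬B ⊔ A)
2. Hence b : (∃r.∃r.¬B ⊔ A): entailed.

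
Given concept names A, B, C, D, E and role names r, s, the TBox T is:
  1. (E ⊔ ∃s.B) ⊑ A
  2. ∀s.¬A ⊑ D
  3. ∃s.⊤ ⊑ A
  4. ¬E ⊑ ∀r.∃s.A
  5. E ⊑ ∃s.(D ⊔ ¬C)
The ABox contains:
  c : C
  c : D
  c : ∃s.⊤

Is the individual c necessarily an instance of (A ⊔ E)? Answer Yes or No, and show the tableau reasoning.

Yes

1. c : (A ⊔ E)?  L(c) = {C, D, ∃s.⊤} ∪ {(¬A ⊓ ¬E)}
   clash {A, ¬A} at c — c ∈ (A ⊔ E)
2. Hence c : (A ⊔ E): entailed.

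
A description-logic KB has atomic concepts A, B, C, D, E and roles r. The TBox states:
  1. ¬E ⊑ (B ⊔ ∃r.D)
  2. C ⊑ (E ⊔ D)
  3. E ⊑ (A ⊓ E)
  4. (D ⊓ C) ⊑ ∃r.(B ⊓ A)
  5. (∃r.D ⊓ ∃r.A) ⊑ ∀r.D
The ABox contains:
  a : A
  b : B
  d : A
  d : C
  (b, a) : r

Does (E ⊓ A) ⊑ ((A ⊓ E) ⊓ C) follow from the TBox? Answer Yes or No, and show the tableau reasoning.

1. (E ⊓ A) ⊑ ((A ⊓ E) ⊓ C)  ⇔  ((E ⊓ A) ⊓ ((¬A ⊔ ¬E) ⊔ ¬C)) unsat w.r.t. T
   apply at x₀: E⊑(A ⊓ E)
   open: L(x₀) ⊇ {A, E, ¬C, ∀r.¬D}
2. Hence (E ⊓ A) ⊑ ((A ⊓ E) ⊓ C): not entailed.

No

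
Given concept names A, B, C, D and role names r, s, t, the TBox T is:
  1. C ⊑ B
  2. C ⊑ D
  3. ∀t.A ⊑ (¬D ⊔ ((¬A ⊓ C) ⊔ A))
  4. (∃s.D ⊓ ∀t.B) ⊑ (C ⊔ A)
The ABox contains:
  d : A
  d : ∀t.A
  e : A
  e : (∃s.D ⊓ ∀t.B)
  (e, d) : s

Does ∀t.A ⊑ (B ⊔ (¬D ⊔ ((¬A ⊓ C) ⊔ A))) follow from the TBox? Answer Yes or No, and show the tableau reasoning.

Yes

1. ∀t.A ⊑ (B ⊔ (¬D ⊔ ((¬A ⊓ C) ⊔ A)))  ⇔  (∀t.A ⊓ (¬B ⊓ (D ⊓ ((A ⊔ ¬C) ⊓ ¬A)))) unsat w.r.t. T
   all branches close; clash {A, ¬A} at x₀
2. Hence ∀t.A ⊑ (B ⊔ (¬D ⊔ ((¬A ⊓ C) ⊔ A))): entailed.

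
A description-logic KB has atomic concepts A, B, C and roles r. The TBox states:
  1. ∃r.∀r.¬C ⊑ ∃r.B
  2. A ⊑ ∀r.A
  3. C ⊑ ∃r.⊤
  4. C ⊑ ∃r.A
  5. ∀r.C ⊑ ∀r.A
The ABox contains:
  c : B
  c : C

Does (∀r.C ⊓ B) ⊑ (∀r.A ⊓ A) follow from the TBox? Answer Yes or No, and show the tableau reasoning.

1. (∀r.C ⊓ B) ⊑ (∀r.A ⊓ A)  ⇔  ((∀r.C ⊓ B) ⊓ (∃r.¬A ⊔ ¬A)) unsat w.r.t. T
   apply at x₀: ∀r.C⊑∀r.A
   open: L(x₀) ⊇ {B, ¬A, ¬C, ∀r.A, ∀r.C, …}
2. Hence (∀r.C ⊓ B) ⊑ (∀r.A ⊓ A): not entailed.

No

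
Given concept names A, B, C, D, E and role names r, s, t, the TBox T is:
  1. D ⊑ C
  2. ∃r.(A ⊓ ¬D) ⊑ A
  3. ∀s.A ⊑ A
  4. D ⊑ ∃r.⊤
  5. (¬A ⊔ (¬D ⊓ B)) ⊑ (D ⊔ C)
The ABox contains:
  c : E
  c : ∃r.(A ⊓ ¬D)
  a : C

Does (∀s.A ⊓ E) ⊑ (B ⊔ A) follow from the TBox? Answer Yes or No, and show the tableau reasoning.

1. (∀s.A ⊓ E) ⊑ (B ⊔ A)  ⇔  ((∀s.A ⊓ E) ⊓ (¬B ⊓ ¬A)) unsat w.r.t. T
   all branches close; clash {A, ¬A} at x₀
2. Hence (∀s.A ⊓ E) ⊑ (B ⊔ A): entailed.

Yes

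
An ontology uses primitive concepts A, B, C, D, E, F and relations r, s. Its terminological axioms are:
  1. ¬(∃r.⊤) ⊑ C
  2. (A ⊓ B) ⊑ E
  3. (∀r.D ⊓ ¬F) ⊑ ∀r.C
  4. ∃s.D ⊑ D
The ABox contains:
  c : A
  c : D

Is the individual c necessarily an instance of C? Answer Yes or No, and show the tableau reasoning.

No

1. c : C?  L(c) = {A, D} ∪ {¬C}
   open: L(c) ⊇ {A, D, ¬B, ¬C, ∃r.¬D, …} (+ ∃-successors) — c ∉ C possible
2. Hence c : C: not entailed.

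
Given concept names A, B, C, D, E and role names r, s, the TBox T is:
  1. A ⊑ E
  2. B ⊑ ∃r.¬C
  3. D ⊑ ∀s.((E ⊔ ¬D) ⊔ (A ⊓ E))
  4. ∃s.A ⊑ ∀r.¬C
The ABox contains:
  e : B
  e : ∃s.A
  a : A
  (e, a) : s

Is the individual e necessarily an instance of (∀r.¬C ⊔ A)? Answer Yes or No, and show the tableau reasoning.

Yes

1. e : (∀r.¬C ⊔ A)?  L(e) = {B, ∃s.A} ∪ {(∃r.C ⊓ ¬A)}
   clash {C, ¬C} at an ∃-successor — e ∈ (∀r.¬C ⊔ A)
2. Hence e : (∀r.¬C ⊔ A): entailed.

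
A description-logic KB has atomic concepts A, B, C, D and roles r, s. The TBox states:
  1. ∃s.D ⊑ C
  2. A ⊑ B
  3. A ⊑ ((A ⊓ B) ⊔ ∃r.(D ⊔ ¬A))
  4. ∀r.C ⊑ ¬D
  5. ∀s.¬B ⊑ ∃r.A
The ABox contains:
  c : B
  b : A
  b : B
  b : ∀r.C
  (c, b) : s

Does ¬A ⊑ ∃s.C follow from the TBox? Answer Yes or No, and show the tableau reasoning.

1. ¬A ⊑ ∃s.C  ⇔  (¬A ⊓ ∀s.¬C) unsat w.r.t. T
   open: L(x₀) ⊇ {¬A, ∀s.¬C, ∀s.¬D, ∃r.¬C, ∃s.B} (+ ∃-successors)
2. Hence ¬A ⊑ ∃s.C: not entailed.

No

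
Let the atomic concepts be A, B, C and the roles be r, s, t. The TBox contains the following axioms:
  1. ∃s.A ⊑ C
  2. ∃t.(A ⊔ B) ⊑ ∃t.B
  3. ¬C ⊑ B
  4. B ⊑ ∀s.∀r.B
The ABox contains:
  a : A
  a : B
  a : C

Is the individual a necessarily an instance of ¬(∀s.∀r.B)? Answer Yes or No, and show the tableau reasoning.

No

1. a : ¬(∀s.∀r.B)?  L(a) = {A, B, C} ∪ {∀s.∀r.B}
   open: L(a) ⊇ {A, B, C, ∀s.∀r.B, ∀t.(¬A ⊓ ¬B)} — a ∉ ¬(∀s.∀r.B) possible
2. Hence a : ¬(∀s.∀r.B): not entailed.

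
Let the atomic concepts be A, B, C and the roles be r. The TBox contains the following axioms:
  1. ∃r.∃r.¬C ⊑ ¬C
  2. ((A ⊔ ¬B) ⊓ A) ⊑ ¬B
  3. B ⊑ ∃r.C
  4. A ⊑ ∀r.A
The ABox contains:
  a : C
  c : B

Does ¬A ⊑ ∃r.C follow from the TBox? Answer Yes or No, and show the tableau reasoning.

No

1. ¬A ⊑ ∃r.C  ⇔  (¬A ⊓ ∀r.¬C) unsat w.r.t. T
   open: L(x₀) ⊇ {¬A, ¬B, ∀r.¬C, ∀r.∀r.C}
2. Hence ¬A ⊑ ∃r.C: not entailed.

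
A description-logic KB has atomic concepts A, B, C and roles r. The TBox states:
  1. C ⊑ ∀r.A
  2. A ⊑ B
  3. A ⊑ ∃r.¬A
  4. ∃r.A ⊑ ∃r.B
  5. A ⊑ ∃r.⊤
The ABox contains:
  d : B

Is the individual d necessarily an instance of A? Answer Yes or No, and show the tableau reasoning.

1. d : A?  L(d) = {B} ∪ {¬A}
   open: L(d) ⊇ {B, ¬A, ¬C, ∀r.¬A} — d ∉ A possible
2. Hence d : A: not entailed.

No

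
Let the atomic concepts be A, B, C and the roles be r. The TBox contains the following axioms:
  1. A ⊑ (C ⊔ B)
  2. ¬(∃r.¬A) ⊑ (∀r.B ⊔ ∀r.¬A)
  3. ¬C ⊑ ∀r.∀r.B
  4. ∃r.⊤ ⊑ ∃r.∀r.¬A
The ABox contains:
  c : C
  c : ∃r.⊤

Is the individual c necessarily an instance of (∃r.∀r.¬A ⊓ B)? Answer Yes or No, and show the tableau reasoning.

1. c : (∃r.∀r.¬A ⊓ B)?  L(c) = {C, ∃r.⊤} ∪ {(∀r.∃r.A ⊔ ¬B)}
   apply at c: ∃r.⊤⊑∃r.∀r.¬A
   open: L(c) ⊇ {C, ¬A, ¬B, ∃r.¬A, ∃r.∀r.¬A, …} (+ ∃-successors) — c ∉ (∃r.∀r.¬A ⊓ B) possible
2. Hence c : (∃r.∀r.¬A ⊓ B): not entailed.

No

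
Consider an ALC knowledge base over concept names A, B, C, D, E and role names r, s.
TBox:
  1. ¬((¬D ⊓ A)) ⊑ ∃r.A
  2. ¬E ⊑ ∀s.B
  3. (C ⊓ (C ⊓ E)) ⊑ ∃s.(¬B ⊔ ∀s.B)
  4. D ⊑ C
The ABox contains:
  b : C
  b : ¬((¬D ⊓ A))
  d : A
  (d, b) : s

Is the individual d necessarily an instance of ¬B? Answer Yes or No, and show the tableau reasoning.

1. d : ¬B?  L(d) = {A} ∪ {B}
   open: L(d) ⊇ {A, B, E, ¬C, ¬D} — d ∉ ¬B possible
2. Hence d : ¬B: not entailed.

No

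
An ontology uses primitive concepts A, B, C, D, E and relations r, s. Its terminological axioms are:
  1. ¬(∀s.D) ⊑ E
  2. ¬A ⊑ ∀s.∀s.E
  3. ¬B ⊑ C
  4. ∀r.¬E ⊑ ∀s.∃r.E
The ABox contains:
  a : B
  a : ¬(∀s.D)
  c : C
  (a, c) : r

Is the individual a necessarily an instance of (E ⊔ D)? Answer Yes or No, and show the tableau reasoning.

Yes

1. a : (E ⊔ D)?  L(a) = {B, ¬(∀s.D)} ∪ {(¬E ⊓ ¬D)}
   clash {E, ¬E} at a — a ∈ (E ⊔ D)
2. Hence a : (E ⊔ D): entailed.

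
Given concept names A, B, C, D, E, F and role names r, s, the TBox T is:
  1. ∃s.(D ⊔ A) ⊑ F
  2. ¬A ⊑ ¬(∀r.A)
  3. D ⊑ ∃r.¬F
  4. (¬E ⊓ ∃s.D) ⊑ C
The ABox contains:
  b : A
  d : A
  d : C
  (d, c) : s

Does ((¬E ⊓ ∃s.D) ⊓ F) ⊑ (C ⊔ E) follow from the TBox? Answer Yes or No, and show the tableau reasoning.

1. ((¬E ⊓ ∃s.D) ⊓ F) ⊑ (C ⊔ E)  ⇔  (((¬E ⊓ ∃s.D) ⊓ F) ⊓ (¬C ⊓ ¬E)) unsat w.r.t. T
   all branches close; clash {C, ¬C} at x₀
2. Hence ((¬E ⊓ ∃s.D) ⊓ F) ⊑ (C ⊔ E): entailed.

Yes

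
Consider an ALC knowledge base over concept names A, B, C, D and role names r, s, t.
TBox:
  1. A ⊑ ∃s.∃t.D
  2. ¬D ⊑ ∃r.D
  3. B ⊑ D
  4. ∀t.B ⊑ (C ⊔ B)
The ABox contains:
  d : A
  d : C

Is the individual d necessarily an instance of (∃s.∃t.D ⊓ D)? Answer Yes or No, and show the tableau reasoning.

1. d : (∃s.∃t.D ⊓ D)?  L(d) = {A, C} ∪ {(∀s.∀t.¬D ⊔ ¬D)}
   apply at d: A⊑∃s.∃t.D
   open: L(d) ⊇ {A, C, ¬B, ¬D, ∃r.D, …} (+ ∃-successors) — d ∉ (∃s.∃t.D ⊓ D) possible
2. Hence d : (∃s.∃t.D ⊓ D): not entailed.

No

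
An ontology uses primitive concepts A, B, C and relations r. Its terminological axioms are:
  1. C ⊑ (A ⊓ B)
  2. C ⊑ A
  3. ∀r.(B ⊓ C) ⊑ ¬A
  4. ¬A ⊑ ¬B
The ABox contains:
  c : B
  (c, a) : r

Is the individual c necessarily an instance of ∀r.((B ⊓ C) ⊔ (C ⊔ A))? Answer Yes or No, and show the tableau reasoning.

No

1. c : ∀r.((B ⊓ C) ⊔ (C ⊔ A))?  L(c) = {B} ∪ {∃r.((¬B ⊔ ¬C) ⊓ (¬C ⊓ ¬A))}
   open: L(c) ⊇ {A, B, ¬C, ∃r.((¬B ⊔ ¬C) ⊓ (¬C ⊓ ¬A)), ∃r.(¬B ⊔ ¬C)} (+ ∃-successors) — c ∉ ∀r.((B ⊓ C) ⊔ (C ⊔ A)) possible
2. Hence c : ∀r.((B ⊓ C) ⊔ (C ⊔ A)): not entailed.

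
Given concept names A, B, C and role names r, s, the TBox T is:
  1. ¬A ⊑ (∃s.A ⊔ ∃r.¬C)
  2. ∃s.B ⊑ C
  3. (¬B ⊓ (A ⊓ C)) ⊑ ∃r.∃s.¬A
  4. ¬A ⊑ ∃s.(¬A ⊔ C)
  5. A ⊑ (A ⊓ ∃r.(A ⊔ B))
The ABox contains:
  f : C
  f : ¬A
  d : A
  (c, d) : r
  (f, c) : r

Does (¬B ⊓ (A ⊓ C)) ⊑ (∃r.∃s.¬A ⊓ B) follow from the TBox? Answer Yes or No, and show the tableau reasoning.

1. (¬B ⊓ (A ⊓ C)) ⊑ (∃r.∃s.¬A ⊓ B)  ⇔  ((¬B ⊓ (A ⊓ C)) ⊓ (∀r.∀s.A ⊔ ¬B)) unsat w.r.t. T
   apply at x₀: (¬B ⊓ (A ⊓ C))⊑∃r.∃s.¬A; A⊑(A ⊓ ∃r.(A ⊔ B))
   open: L(x₀) ⊇ {A, C, ¬B, ∃r.(A ⊔ B), ∃r.∃s.¬A} (+ ∃-successors)
2. Hence (¬B ⊓ (A ⊓ C)) ⊑ (∃r.∃s.¬A ⊓ B): not entailed.

No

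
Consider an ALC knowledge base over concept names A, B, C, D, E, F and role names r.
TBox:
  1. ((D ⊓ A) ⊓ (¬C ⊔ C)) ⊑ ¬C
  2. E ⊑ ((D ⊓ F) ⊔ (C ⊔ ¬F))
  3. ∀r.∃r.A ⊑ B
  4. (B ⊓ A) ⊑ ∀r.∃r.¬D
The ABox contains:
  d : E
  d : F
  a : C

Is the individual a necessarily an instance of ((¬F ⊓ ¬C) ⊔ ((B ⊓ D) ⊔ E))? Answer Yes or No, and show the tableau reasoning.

1. a : ((¬F ⊓ ¬C) ⊔ ((B ⊓ D) ⊔ E))?  L(a) = {C} ∪ {((F ⊔ C) ⊓ ((¬B ⊔ ¬D) ⊓ ¬E))}
   open: L(a) ⊇ {C, ¬B, ¬D, ¬E, ∃r.∀r.¬A} (+ ∃-successors) — a ∉ ((¬F ⊓ ¬C) ⊔ ((B ⊓ D) ⊔ E)) possible
2. Hence a : ((¬F ⊓ ¬C) ⊔ ((B ⊓ D) ⊔ E)): not entailed.

No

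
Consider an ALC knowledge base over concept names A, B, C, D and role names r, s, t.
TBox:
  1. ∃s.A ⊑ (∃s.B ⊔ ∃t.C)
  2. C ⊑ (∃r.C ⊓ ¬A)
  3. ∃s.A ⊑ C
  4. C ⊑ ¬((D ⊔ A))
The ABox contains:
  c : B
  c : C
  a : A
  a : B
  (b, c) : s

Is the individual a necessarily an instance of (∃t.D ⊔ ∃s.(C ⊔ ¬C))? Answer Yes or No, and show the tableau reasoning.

No

1. a : (∃t.D ⊔ ∃s.(C ⊔ ¬C))?  L(a) = {A, B} ∪ {(∀t.¬D ⊓ ∀s.(¬C ⊓ C))}
   open: L(a) ⊇ {A, B, ¬C, ∀s.(¬C ⊓ C), ∀s.¬A, …} — a ∉ (∃t.D ⊔ ∃s.(C ⊔ ¬C)) possible
2. Hence a : (∃t.D ⊔ ∃s.(C ⊔ ¬C)): not entailed.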